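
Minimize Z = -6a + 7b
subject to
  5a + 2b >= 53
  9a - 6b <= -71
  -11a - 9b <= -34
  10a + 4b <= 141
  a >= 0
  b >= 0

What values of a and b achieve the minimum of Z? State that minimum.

Feasible corners and Z = -6a + 7b:
  (11/3, 52/3) → Z = 298/3
  (0, 53/2) → Z = 371/2
  (281/48, 1979/96) → Z = 10481/96
  (0, 141/4) → Z = 987/4

The binding constraints are 5a + 2b = 53 and 9a - 6b = -71.
Solving simultaneously gives a = 11/3, b = 52/3.

a = 11/3, b = 52/3, minimum Z = 298/3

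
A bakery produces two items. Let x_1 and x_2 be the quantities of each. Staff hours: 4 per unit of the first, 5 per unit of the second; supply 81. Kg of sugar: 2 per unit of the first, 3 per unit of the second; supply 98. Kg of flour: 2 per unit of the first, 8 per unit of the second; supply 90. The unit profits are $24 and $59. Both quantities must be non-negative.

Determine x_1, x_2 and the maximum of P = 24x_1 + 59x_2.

x_1 = 9, x_2 = 9, maximum P = 747

Vertices and P = 24x_1 + 59x_2:
  (0, 0) → P = 0
  (0, 45/4) → P = 2655/4
  (81/4, 0) → P = 486
  (9, 9) → P = 747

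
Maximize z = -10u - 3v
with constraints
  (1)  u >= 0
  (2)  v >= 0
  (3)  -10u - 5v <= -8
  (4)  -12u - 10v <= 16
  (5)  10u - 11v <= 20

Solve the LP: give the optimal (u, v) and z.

u = 0, v = 8/5, maximum z = -24/5

Feasible corners and z = -10u - 3v:
  (0, 8/5) → z = -24/5
  (4/5, 0) → z = -8
  (2, 0) → z = -20
The feasible region is unbounded (it extends along (0, 1), (11, 10)), but z strictly decreases along every unbounded feasible direction, so there is no improving ray and the maximum is attained at a vertex.

At the optimal vertex, u = 0 and -10u - 5v = -8.
Solving simultaneously gives u = 0, v = 8/5.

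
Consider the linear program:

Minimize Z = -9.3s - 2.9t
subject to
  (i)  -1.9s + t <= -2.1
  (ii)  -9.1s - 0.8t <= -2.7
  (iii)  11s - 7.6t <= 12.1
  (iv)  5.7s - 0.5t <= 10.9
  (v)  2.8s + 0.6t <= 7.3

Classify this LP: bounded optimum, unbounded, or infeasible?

Vertices and Z = -9.3s - 2.9t:
  (193/172, 11/344) → Z = -36217/3440
  (197/95, 1.84) → Z = -116951/4750
  (7679/3782, 5093/3782) → Z = -215461/9455
The feasible region has finitely many vertices and no improving ray; the minimum is -116951/4750 at (197/95, 1.84).

bounded optimum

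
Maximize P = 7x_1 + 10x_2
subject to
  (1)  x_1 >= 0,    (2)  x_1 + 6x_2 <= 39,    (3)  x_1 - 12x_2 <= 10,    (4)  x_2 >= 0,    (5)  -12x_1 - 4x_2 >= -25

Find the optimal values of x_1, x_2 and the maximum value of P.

x_1 = 0, x_2 = 25/4, maximum P = 125/2

Feasible corners and P = 7x_1 + 10x_2:
  (0, 0) → P = 0
  (0, 25/4) → P = 125/2
  (25/12, 0) → P = 175/12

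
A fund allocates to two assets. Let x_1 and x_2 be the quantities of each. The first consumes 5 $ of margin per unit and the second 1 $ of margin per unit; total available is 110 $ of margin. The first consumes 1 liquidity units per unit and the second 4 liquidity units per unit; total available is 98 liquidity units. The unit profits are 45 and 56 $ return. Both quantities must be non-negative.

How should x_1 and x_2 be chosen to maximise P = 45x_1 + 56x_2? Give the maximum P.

Vertices and P = 45x_1 + 56x_2:
  (0, 0) → P = 0
  (0, 49/2) → P = 1372
  (22, 0) → P = 990
  (18, 20) → P = 1930

The binding constraints are 5x_1 + x_2 = 110 and x_1 + 4x_2 = 98.
Solving simultaneously gives x_1 = 18, x_2 = 20.

x_1 = 18, x_2 = 20, maximum P = 1930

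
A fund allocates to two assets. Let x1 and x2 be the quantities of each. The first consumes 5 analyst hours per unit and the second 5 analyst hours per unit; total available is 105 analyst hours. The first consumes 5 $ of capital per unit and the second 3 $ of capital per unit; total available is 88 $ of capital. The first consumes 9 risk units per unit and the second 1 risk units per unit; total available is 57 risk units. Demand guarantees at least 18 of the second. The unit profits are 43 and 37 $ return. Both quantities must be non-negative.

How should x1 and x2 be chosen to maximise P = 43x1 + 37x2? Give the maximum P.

x1 = 3, x2 = 18, maximum P = 795

The binding constraints are 5x1 + 5x2 = 105 and x2 = 18.
Solving simultaneously gives x1 = 3, x2 = 18.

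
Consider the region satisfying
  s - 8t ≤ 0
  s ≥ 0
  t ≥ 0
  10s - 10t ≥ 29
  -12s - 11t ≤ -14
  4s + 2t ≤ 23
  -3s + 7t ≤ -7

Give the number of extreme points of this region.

4

Of the 21 pairwise boundary intersections, those satisfying every inequality are:
  (116/35, 29/70)
  (92/17, 23/34)
  (133/40, 17/40)
  (175/34, 41/34)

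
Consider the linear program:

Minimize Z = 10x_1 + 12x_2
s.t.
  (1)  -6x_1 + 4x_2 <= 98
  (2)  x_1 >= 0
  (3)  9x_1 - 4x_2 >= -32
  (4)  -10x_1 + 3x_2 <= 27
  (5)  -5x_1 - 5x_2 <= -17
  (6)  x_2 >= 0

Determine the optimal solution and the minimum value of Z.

Extreme points and Z = 10x_1 + 12x_2:
  (22, 115/2) → Z = 910
  (0, 8) → Z = 96
  (0, 17/5) → Z = 204/5
  (17/5, 0) → Z = 34
The feasible region is unbounded (it extends along (2, 3), (1, 0)), but Z strictly increases along every unbounded feasible direction, so there is no improving ray and the minimum is attained at a vertex.

At the optimal vertex, -5x_1 - 5x_2 = -17 and x_2 = 0.
Solving simultaneously gives x_1 = 17/5, x_2 = 0.

x_1 = 17/5, x_2 = 0, minimum Z = 34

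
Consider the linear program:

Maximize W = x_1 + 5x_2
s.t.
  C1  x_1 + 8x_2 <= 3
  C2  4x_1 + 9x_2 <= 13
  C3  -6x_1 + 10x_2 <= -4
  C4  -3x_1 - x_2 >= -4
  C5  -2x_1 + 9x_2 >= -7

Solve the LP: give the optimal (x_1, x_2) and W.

Corner points and W = x_1 + 5x_2:
  (31/29, 7/29) → W = 66/29
  (29/23, 5/23) → W = 54/23
  (-1, -1) → W = -6
  (43/29, -13/29) → W = -22/29

At the optimal vertex, x_1 + 8x_2 = 3 and -3x_1 - x_2 = -4.
Solving simultaneously gives x_1 = 29/23, x_2 = 5/23.

x_1 = 29/23, x_2 = 5/23, maximum W = 54/23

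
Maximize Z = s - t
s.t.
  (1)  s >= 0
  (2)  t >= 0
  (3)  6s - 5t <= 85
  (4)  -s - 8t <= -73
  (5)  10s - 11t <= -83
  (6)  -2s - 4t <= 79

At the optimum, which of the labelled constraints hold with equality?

(3) and (5)

Vertices and Z = s - t:
  (0, 73/8) → Z = -73/8
  (675/8, 337/4) → Z = 1/8
  (139/91, 813/91) → Z = -674/91
The feasible region is unbounded (it extends along (0, 1), (5, 6)), but Z strictly decreases along every unbounded feasible direction, so there is no improving ray and the maximum is attained at a vertex.

The maximum is at (675/8, 337/4). Substituting into each constraint, equality holds for (3) and (5); the remaining constraints have slack.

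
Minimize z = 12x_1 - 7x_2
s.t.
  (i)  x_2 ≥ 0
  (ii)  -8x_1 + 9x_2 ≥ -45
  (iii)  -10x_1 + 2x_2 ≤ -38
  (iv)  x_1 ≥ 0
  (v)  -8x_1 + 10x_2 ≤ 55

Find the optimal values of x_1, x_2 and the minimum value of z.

x_1 = 35/6, x_2 = 61/6, minimum z = -7/6

Corner points and z = 12x_1 - 7x_2:
  (45/8, 0) → z = 135/2
  (19/5, 0) → z = 228/5
  (945/8, 100) → z = 1435/2
  (35/6, 61/6) → z = -7/6

At the optimal vertex, -10x_1 + 2x_2 = -38 and -8x_1 + 10x_2 = 55.
Solving simultaneously gives x_1 = 35/6, x_2 = 61/6.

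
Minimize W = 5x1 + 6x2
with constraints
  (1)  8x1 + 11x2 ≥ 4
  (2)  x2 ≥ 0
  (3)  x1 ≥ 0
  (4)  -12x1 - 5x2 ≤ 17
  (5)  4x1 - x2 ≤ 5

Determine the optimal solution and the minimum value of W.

Feasible corners and W = 5x1 + 6x2:
  (1/2, 0) → W = 5/2
  (0, 4/11) → W = 24/11
  (5/4, 0) → W = 25/4
The feasible region is unbounded (it extends along (0, 1), (1, 4)), but W strictly increases along every unbounded feasible direction, so there is no improving ray and the minimum is attained at a vertex.

x1 = 0, x2 = 4/11, minimum W = 24/11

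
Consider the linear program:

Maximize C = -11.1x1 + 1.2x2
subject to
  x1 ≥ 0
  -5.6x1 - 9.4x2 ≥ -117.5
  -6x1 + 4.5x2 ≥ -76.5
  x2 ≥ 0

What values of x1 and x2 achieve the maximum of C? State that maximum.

Corner points and C = -11.1x1 + 1.2x2:
  (0, 25/2) → C = 15
  (0, 0) → C = 0
  (8319/544, 461/136) → C = -901281/5440
  (51/4, 0) → C = -5661/40

At the optimal vertex, x1 = 0 and -5.6x1 - 9.4x2 = -117.5.
Solving simultaneously gives x1 = 0, x2 = 25/2.

x1 = 0, x2 = 12.5, maximum C = 15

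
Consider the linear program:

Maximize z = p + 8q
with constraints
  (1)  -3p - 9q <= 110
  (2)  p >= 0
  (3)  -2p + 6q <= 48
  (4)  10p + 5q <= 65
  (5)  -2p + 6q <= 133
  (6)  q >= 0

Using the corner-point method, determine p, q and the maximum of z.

Extreme points and z = p + 8q:
  (0, 8) → z = 64
  (0, 0) → z = 0
  (15/7, 61/7) → z = 503/7
  (13/2, 0) → z = 13/2

p = 15/7, q = 61/7, maximum z = 503/7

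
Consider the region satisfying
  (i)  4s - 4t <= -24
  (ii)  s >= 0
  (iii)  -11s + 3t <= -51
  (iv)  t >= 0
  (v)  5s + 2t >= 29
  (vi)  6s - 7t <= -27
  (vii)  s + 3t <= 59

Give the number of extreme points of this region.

Of the 21 pairwise boundary intersections, those satisfying every inequality are:
  (69/8, 117/8)
  (41/4, 65/4)
  (55/6, 299/18)

3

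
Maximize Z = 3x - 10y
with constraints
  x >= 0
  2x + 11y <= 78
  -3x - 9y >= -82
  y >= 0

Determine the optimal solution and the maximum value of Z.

x = 82/3, y = 0, maximum Z = 82

Vertices and Z = 3x - 10y:
  (0, 78/11) → Z = -780/11
  (0, 0) → Z = 0
  (40/3, 14/3) → Z = -20/3
  (82/3, 0) → Z = 82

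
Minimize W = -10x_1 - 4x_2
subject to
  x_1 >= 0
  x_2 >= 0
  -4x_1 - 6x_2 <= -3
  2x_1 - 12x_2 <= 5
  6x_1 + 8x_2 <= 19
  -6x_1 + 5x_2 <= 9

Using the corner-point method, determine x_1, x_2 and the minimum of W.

Extreme points and W = -10x_1 - 4x_2:
  (0, 1/2) → W = -2
  (0, 9/5) → W = -36/5
  (3/4, 0) → W = -15/2
  (5/2, 0) → W = -25
  (67/22, 1/11) → W = -339/11
  (23/78, 28/13) → W = -451/39

At the optimal vertex, 2x_1 - 12x_2 = 5 and 6x_1 + 8x_2 = 19.
Solving simultaneously gives x_1 = 67/22, x_2 = 1/11.

x_1 = 67/22, x_2 = 1/11, minimum W = -339/11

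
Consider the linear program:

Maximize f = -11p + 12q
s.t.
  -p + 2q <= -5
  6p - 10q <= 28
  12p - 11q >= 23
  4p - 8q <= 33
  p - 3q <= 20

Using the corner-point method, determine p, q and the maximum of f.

p = -9/13, q = -37/13, maximum f = -345/13

Feasible corners and f = -11p + 12q:
  (3, -1) → f = -45
  (-9/13, -37/13) → f = -345/13
  (-13/9, -11/3) → f = -253/9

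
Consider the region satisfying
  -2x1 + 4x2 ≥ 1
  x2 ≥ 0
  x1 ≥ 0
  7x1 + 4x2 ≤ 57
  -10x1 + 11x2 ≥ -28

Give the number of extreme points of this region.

3

Of the 10 pairwise boundary intersections, those satisfying every inequality are:
  (0, 1/4)
  (56/9, 121/36)
  (0, 57/4)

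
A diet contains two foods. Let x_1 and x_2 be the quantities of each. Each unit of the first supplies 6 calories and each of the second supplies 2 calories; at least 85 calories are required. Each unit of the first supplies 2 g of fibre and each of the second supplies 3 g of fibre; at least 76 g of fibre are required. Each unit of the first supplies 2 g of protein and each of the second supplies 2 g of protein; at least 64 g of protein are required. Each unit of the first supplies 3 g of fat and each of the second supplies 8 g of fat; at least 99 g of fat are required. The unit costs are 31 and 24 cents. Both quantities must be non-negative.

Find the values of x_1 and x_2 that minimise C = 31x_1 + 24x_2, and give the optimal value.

Feasible corners and C = 31x_1 + 24x_2:
  (0, 85/2) → C = 1020
  (38, 0) → C = 1178
  (21/4, 107/4) → C = 3219/4
  (20, 12) → C = 908
The feasible region is unbounded (it extends along (0, 1), (1, 0)), but C strictly increases along every unbounded feasible direction, so there is no improving ray and the minimum is attained at a vertex.

At the optimal vertex, 6x_1 + 2x_2 = 85 and 2x_1 + 2x_2 = 64.
Solving simultaneously gives x_1 = 21/4, x_2 = 107/4.

x_1 = 21/4, x_2 = 107/4, minimum C = 3219/4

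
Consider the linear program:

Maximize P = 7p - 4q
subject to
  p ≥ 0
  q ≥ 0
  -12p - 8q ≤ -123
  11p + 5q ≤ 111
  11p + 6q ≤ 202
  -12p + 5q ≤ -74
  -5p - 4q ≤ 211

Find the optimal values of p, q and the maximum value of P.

Vertices and P = 7p - 4q:
  (39/4, 3/4) → P = 261/4
  (1207/156, 49/13) → P = 469/12
  (185/23, 518/115) → P = 4403/115

At the optimal vertex, -12p - 8q = -123 and 11p + 5q = 111.
Solving simultaneously gives p = 39/4, q = 3/4.

p = 39/4, q = 3/4, maximum P = 261/4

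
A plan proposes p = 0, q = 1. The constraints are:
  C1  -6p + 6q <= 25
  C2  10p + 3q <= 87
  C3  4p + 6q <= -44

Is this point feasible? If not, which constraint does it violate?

Constraint C3: 4p + 6q = 6, which is not ≤ -44. All other constraints are satisfied.

not feasible — violates C3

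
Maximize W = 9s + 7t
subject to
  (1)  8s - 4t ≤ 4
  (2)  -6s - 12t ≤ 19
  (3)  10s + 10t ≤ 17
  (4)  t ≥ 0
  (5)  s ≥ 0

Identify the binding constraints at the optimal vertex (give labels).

(1) and (3)

Extreme points and W = 9s + 7t:
  (9/10, 4/5) → W = 137/10
  (1/2, 0) → W = 9/2
  (0, 17/10) → W = 119/10
  (0, 0) → W = 0

The maximum is at (9/10, 4/5). Substituting into each constraint, equality holds for (1) and (3); the remaining constraints have slack.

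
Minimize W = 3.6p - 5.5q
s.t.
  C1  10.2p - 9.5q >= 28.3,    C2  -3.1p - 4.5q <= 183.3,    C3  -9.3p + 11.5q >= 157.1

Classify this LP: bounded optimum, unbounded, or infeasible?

From the feasible point (36358/579, 62187/965), moving in the direction (11.5, 9.3) keeps every constraint satisfied while W decreases without bound.

unbounded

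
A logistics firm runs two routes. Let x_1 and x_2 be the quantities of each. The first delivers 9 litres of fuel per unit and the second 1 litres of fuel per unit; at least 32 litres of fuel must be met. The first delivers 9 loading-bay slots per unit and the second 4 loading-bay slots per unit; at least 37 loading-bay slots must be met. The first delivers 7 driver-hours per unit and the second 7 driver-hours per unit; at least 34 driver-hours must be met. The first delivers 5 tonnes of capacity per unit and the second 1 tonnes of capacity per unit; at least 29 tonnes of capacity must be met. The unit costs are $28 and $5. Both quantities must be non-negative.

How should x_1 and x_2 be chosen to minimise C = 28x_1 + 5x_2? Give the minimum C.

Extreme points and C = 28x_1 + 5x_2:
  (0, 32) → C = 160
  (29/5, 0) → C = 812/5
  (3/4, 101/4) → C = 589/4
The feasible region is unbounded (it extends along (0, 1), (1, 0)), but C strictly increases along every unbounded feasible direction, so there is no improving ray and the minimum is attained at a vertex.

x_1 = 3/4, x_2 = 101/4, minimum C = 589/4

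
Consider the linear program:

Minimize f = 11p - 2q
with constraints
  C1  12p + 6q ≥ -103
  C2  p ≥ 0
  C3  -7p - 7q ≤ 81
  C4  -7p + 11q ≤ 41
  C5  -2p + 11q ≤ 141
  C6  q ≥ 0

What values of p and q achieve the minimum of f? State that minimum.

p = 0, q = 41/11, minimum f = -82/11

Extreme points and f = 11p - 2q:
  (0, 41/11) → f = -82/11
  (0, 0) → f = 0
  (20, 181/11) → f = 2058/11
The feasible region is unbounded (it extends along (11, 2), (1, 0)), but f strictly increases along every unbounded feasible direction, so there is no improving ray and the minimum is attained at a vertex.

The binding constraints are p = 0 and -7p + 11q = 41.
Solving simultaneously gives p = 0, q = 41/11.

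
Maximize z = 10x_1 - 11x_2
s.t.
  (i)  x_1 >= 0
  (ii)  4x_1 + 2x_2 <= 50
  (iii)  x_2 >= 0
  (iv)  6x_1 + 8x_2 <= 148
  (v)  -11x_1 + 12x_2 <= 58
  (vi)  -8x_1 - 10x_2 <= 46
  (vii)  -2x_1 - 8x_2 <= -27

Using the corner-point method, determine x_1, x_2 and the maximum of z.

x_1 = 173/14, x_2 = 2/7, maximum z = 843/7

Vertices and z = 10x_1 - 11x_2:
  (0, 29/6) → z = -319/6
  (0, 27/8) → z = -297/8
  (242/35, 391/35) → z = -1881/35
  (173/14, 2/7) → z = 843/7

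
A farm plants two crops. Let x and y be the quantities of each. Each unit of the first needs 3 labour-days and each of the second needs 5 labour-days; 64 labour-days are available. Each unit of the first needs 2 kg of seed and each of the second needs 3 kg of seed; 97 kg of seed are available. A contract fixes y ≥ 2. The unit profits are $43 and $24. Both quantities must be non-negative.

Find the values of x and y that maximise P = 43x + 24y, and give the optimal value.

x = 18, y = 2, maximum P = 822

Corner points and P = 43x + 24y:
  (0, 64/5) → P = 1536/5
  (0, 2) → P = 48
  (18, 2) → P = 822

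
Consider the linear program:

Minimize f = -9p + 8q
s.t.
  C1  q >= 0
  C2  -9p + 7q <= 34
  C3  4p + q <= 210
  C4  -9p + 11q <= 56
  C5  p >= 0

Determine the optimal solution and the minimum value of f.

p = 105/2, q = 0, minimum f = -945/2

Corner points and f = -9p + 8q:
  (105/2, 0) → f = -945/2
  (0, 0) → f = 0
  (1/2, 11/2) → f = 79/2
  (0, 34/7) → f = 272/7
  (2254/53, 2114/53) → f = -3374/53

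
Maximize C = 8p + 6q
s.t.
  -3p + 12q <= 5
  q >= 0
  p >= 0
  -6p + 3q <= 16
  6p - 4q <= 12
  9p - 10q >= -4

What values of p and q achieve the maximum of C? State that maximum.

p = 41/15, q = 11/10, maximum C = 427/15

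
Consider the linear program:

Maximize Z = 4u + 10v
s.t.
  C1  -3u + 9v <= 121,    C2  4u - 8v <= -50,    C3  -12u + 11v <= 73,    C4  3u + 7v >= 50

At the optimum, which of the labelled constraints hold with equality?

Corner points and Z = 4u + 10v:
  (259/6, 167/6) → Z = 451
  (674/75, 411/25) → Z = 15026/75
  (25/26, 175/26) → Z = 925/13
  (1/3, 7) → Z = 214/3

The maximum is at (259/6, 167/6). Substituting into each constraint, equality holds for C1 and C2; the remaining constraints have slack.

C1 and C2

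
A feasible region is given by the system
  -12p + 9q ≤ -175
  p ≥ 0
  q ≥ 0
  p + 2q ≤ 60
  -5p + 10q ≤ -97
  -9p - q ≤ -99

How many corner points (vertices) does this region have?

Intersecting each pair of boundary lines and keeping only the points that satisfy every inequality leaves:
  (60, 0)
  (97/5, 0)
  (397/10, 203/20)

3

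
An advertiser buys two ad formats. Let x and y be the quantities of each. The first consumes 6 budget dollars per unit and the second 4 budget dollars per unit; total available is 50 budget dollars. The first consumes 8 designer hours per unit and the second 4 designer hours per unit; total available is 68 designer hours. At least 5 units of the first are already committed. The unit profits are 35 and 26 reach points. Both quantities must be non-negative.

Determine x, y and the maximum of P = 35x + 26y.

Vertices and P = 35x + 26y:
  (25/3, 0) → P = 875/3
  (5, 0) → P = 175
  (5, 5) → P = 305

The binding constraints are 6x + 4y = 50 and x = 5.
Solving simultaneously gives x = 5, y = 5.

x = 5, y = 5, maximum P = 305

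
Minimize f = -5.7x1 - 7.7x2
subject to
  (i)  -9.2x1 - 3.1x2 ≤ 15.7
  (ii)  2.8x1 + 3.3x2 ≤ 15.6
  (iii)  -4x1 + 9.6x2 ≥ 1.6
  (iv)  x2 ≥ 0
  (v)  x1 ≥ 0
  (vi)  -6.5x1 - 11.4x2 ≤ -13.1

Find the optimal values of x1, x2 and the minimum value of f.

Corner points and f = -5.7x1 - 7.7x2:
  (602/167, 836/501) → f = -83657/2505
  (0, 52/11) → f = -182/5
  (224/225, 157/270) → f = -137053/13500
  (0, 131/114) → f = -10087/1140

The binding constraints are 2.8x1 + 3.3x2 = 15.6 and x1 = 0.
Solving simultaneously gives x1 = 0, x2 = 52/11.

x1 = 0, x2 = 52/11, minimum f = -182/5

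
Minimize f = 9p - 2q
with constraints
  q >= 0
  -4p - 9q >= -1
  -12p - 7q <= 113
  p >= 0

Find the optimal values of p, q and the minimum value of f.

Vertices and f = 9p - 2q:
  (1/4, 0) → f = 9/4
  (0, 0) → f = 0
  (0, 1/9) → f = -2/9

The binding constraints are -4p - 9q = -1 and p = 0.
Solving simultaneously gives p = 0, q = 1/9.

p = 0, q = 1/9, minimum f = -2/9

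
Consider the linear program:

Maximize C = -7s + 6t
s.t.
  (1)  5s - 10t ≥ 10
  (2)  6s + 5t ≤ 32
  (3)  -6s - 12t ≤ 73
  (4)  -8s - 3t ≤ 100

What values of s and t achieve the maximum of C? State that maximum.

s = -61/12, t = -85/24, maximum C = 43/3

Corner points and C = -7s + 6t:
  (74/17, 20/17) → C = -398/17
  (-61/12, -85/24) → C = 43/3
  (107/6, -15) → C = -1289/6

The binding constraints are 5s - 10t = 10 and -6s - 12t = 73.
Solving simultaneously gives s = -61/12, t = -85/24.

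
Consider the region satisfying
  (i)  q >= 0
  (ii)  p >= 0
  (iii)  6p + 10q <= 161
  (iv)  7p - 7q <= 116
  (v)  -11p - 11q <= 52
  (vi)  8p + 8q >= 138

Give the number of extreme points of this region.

3

Of the 14 pairwise boundary intersections, those satisfying every inequality are:
  (2287/112, 431/112)
  (23/8, 115/8)
  (947/56, 19/56)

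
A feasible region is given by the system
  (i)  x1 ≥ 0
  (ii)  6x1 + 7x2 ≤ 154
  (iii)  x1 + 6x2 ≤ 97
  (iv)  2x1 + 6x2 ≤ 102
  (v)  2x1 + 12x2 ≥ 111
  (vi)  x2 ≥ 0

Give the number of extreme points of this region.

5

Intersecting each pair of boundary lines and keeping only the points that satisfy every inequality leaves:
  (0, 97/6)
  (0, 37/4)
  (105/11, 152/11)
  (1071/58, 179/29)
  (5, 46/3)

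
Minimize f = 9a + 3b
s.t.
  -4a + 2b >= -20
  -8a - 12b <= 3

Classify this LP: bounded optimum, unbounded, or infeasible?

From the feasible point (117/32, -43/16), moving in the direction (-12, 8) keeps every constraint satisfied while f decreases without bound.

unbounded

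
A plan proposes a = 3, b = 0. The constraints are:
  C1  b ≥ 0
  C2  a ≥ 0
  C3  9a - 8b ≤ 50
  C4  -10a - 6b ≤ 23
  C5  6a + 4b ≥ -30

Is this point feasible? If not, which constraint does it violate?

feasible

C1: 0 ≥ 0 ✓
C2: 3 ≥ 0 ✓
C3: 27 ≤ 50 ✓
C4: -30 ≤ 23 ✓
C5: 18 ≥ -30 ✓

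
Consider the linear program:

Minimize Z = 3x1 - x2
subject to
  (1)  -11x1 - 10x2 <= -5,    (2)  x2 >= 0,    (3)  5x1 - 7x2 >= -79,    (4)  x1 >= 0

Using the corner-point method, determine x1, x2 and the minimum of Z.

x1 = 0, x2 = 79/7, minimum Z = -79/7

Extreme points and Z = 3x1 - x2:
  (5/11, 0) → Z = 15/11
  (0, 1/2) → Z = -1/2
  (0, 79/7) → Z = -79/7
The feasible region is unbounded (it extends along (1, 0), (7, 5)), but Z strictly increases along every unbounded feasible direction, so there is no improving ray and the minimum is attained at a vertex.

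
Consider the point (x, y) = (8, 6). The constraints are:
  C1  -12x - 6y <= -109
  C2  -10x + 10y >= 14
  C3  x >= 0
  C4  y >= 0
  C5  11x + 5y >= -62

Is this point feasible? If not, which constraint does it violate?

not feasible — violates C2

Constraint C2: -10x + 10y = -20, which is not ≥ 14. All other constraints are satisfied.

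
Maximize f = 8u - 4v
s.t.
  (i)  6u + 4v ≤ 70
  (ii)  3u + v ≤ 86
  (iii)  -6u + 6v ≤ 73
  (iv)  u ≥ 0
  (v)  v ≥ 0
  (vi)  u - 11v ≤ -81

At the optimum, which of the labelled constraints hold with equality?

Vertices and f = 8u - 4v:
  (32/15, 143/10) → f = -602/15
  (223/35, 278/35) → f = 96/5
  (0, 73/6) → f = -146/3
  (0, 81/11) → f = -324/11

The maximum is at (223/35, 278/35). Substituting into each constraint, equality holds for (i) and (vi); the remaining constraints have slack.

(i) and (vi)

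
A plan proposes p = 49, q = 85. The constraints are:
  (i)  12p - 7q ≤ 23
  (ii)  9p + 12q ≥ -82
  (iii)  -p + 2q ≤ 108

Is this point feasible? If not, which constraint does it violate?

Constraint (iii): -p + 2q = 121, which is not ≤ 108. All other constraints are satisfied.

not feasible — violates (iii)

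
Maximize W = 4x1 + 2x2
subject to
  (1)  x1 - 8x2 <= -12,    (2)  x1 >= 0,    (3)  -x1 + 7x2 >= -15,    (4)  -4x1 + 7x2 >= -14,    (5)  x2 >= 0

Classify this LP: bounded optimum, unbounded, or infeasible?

unbounded

From the feasible point (0, 3/2), moving in the direction (0, 1) keeps every constraint satisfied while W increases without bound.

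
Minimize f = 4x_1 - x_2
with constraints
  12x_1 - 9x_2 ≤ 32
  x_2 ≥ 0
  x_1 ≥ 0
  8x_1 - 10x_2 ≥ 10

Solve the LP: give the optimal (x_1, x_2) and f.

x_1 = 5/4, x_2 = 0, minimum f = 5

Corner points and f = 4x_1 - x_2:
  (8/3, 0) → f = 32/3
  (115/24, 17/6) → f = 49/3
  (5/4, 0) → f = 5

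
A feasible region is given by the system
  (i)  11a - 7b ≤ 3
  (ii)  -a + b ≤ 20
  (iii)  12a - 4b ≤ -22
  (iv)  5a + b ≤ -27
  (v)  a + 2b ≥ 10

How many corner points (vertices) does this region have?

Of the 10 pairwise boundary intersections, those satisfying every inequality are:
  (-47/6, 73/6)
  (-10, 10)
  (-64/9, 77/9)

3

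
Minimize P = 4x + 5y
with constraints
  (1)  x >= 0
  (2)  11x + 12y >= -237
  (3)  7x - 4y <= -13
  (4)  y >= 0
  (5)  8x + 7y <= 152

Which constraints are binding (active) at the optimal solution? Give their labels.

Vertices and P = 4x + 5y:
  (0, 13/4) → P = 65/4
  (0, 152/7) → P = 760/7
  (517/81, 1168/81) → P = 2636/27

The minimum is at (0, 13/4). Substituting into each constraint, equality holds for (1) and (3); the remaining constraints have slack.

(1) and (3)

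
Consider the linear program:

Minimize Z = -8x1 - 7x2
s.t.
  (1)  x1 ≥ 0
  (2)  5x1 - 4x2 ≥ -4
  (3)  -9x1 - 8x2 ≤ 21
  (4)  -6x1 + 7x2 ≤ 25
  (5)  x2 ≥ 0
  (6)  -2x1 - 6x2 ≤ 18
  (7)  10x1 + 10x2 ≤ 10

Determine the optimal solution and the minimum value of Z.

Corner points and Z = -8x1 - 7x2:
  (0, 1) → Z = -7
  (0, 0) → Z = 0
  (1, 0) → Z = -8

x1 = 1, x2 = 0, minimum Z = -8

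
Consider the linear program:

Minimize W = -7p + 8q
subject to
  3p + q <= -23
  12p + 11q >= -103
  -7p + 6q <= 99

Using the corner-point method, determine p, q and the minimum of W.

Feasible corners and W = -7p + 8q:
  (-50/7, -11/7) → W = 262/7
  (-237/25, 136/25) → W = 2747/25
  (-1707/149, 467/149) → W = 15685/149

At the optimal vertex, 3p + q = -23 and 12p + 11q = -103.
Solving simultaneously gives p = -50/7, q = -11/7.

p = -50/7, q = -11/7, minimum W = 262/7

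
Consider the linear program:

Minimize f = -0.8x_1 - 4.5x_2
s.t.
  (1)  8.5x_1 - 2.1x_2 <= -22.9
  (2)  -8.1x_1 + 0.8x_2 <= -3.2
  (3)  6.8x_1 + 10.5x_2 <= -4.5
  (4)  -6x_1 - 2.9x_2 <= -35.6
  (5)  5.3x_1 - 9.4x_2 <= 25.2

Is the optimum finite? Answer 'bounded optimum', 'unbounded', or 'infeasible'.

The boundaries 8.5x_1 - 2.1x_2 = -22.9 and -8.1x_1 + 0.8x_2 = -3.2 meet at (2504/1021, 21269/1021), but that point violates 6.8x_1 + 10.5x_2 ≤ -4.5. Every candidate vertex is excluded by some other constraint, so the feasible region is empty.

infeasible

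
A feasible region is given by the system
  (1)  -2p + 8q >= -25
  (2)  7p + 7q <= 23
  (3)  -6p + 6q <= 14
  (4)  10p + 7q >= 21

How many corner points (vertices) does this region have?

4

Of the 6 pairwise boundary intersections, those satisfying every inequality are:
  (359/70, -129/70)
  (343/94, -104/47)
  (10/21, 59/21)
  (14/51, 133/51)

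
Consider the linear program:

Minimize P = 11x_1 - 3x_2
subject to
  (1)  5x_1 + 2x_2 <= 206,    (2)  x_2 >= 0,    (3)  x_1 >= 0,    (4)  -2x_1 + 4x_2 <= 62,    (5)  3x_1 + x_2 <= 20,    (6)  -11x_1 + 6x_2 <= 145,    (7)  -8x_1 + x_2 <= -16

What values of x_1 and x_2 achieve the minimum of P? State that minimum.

Corner points and P = 11x_1 - 3x_2:
  (20/3, 0) → P = 220/3
  (2, 0) → P = 22
  (36/11, 112/11) → P = 60/11

x_1 = 36/11, x_2 = 112/11, minimum P = 60/11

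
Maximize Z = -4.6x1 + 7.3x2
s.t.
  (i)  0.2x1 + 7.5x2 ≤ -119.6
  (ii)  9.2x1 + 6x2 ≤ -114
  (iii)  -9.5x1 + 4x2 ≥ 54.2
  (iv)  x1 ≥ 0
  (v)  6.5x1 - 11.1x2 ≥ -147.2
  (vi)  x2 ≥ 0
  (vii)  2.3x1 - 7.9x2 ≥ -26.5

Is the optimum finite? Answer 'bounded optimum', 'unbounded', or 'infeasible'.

The boundaries x2 = 0 and 2.3x1 - 7.9x2 = -26.5 meet at (-265/23, 0), but that point violates 0.2x1 + 7.5x2 ≤ -119.6. Every candidate vertex is excluded by some other constraint, so the feasible region is empty.

infeasible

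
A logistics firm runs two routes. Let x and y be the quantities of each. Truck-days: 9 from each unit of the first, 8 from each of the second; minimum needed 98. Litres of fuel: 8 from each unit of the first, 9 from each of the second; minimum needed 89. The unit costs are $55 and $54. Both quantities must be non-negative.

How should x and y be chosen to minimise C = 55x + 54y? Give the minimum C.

x = 10, y = 1, minimum C = 604

Extreme points and C = 55x + 54y:
  (0, 49/4) → C = 1323/2
  (89/8, 0) → C = 4895/8
  (10, 1) → C = 604
The feasible region is unbounded (it extends along (0, 1), (1, 0)), but C strictly increases along every unbounded feasible direction, so there is no improving ray and the minimum is attained at a vertex.

The optimum lies where 9x + 8y = 98 and 8x + 9y = 89.
Solving simultaneously gives x = 10, y = 1.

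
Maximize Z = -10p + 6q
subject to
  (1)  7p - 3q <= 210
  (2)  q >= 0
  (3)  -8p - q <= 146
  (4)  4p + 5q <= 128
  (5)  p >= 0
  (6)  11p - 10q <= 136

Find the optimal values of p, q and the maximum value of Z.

Corner points and Z = -10p + 6q:
  (0, 0) → Z = 0
  (136/11, 0) → Z = -1360/11
  (0, 128/5) → Z = 768/5
  (392/19, 864/95) → Z = -14416/95

At the optimal vertex, 4p + 5q = 128 and p = 0.
Solving simultaneously gives p = 0, q = 128/5.

p = 0, q = 128/5, maximum Z = 768/5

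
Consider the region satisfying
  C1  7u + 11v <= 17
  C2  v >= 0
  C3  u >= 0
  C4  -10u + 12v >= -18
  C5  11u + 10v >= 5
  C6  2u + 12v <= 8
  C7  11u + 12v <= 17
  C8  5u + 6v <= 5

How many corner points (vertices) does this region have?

5

Pairwise boundary intersections that survive every other constraint:
  (5/11, 0)
  (1, 0)
  (0, 1/2)
  (0, 2/3)
  (1/4, 5/8)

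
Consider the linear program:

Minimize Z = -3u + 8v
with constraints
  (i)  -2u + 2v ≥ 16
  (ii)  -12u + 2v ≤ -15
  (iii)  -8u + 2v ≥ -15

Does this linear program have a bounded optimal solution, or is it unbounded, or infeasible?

bounded optimum

Vertices and Z = -3u + 8v:
  (31/10, 111/10) → Z = 159/2
  (31/6, 79/6) → Z = 539/6
The feasible region has finitely many vertices and no improving ray; the minimum is 159/2 at (31/10, 111/10).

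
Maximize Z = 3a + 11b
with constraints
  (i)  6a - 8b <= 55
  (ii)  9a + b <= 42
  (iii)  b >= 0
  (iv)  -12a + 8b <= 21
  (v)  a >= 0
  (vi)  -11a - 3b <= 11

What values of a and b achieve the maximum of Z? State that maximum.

Vertices and Z = 3a + 11b:
  (14/3, 0) → Z = 14
  (15/4, 33/4) → Z = 102
  (0, 0) → Z = 0
  (0, 21/8) → Z = 231/8

a = 15/4, b = 33/4, maximum Z = 102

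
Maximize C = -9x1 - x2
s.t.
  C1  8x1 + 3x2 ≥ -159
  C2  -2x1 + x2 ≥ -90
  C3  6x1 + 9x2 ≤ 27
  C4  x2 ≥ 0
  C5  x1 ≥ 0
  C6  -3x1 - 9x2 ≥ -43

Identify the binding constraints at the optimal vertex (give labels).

Extreme points and C = -9x1 - x2:
  (9/2, 0) → C = -81/2
  (0, 3) → C = -3
  (0, 0) → C = 0

The maximum is at (0, 0). Substituting into each constraint, equality holds for C4 and C5; the remaining constraints have slack.

C4 and C5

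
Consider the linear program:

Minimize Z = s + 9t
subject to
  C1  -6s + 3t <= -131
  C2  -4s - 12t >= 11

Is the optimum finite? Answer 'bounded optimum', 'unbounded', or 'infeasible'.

From the feasible point (513/28, -295/42), moving in the direction (12, -4) keeps every constraint satisfied while Z decreases without bound.

unbounded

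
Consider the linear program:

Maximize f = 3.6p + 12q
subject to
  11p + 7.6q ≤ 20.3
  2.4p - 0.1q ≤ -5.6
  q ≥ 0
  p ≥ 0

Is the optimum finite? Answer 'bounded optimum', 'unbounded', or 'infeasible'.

The boundaries 11p + 7.6q = 20.3 and 2.4p - 0.1q = -5.6 meet at (-4053/1934, 5516/967), but that point violates p ≥ 0. Every candidate vertex is excluded by some other constraint, so the feasible region is empty.

infeasible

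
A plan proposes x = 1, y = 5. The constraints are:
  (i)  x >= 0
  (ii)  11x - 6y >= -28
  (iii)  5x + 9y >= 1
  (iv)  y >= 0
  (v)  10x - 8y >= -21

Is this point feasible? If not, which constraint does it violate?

not feasible — violates (v)

Constraint (v): 10x - 8y = -30, which is not ≥ -21. All other constraints are satisfied.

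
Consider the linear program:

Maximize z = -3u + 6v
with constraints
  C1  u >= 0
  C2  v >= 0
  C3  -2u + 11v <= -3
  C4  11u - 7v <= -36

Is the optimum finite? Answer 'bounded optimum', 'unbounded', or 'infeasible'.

The boundaries u = 0 and 11u - 7v = -36 meet at (0, 36/7), but that point violates -2u + 11v ≤ -3. Every candidate vertex is excluded by some other constraint, so the feasible region is empty.

infeasible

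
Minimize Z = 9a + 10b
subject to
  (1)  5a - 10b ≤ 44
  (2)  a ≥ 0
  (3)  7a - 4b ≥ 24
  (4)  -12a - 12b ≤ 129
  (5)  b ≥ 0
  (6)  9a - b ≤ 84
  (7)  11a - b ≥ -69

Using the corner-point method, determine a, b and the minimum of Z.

a = 24/7, b = 0, minimum Z = 216/7

The binding constraints are 7a - 4b = 24 and b = 0.
Solving simultaneously gives a = 24/7, b = 0.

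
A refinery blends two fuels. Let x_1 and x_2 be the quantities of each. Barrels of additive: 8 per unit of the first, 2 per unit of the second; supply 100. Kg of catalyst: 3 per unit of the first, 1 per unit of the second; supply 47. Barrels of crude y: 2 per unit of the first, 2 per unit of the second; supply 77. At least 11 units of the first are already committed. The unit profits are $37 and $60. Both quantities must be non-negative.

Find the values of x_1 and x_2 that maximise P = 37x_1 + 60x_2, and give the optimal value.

x_1 = 11, x_2 = 6, maximum P = 767

Corner points and P = 37x_1 + 60x_2:
  (25/2, 0) → P = 925/2
  (11, 0) → P = 407
  (11, 6) → P = 767

The binding constraints are 8x_1 + 2x_2 = 100 and x_1 = 11.
Solving simultaneously gives x_1 = 11, x_2 = 6.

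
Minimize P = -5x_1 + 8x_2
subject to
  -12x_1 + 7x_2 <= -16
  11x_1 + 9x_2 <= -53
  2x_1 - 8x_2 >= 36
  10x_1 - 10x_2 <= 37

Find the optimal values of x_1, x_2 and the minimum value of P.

x_1 = -99/50, x_2 = -142/25, minimum P = -1777/50

Vertices and P = -5x_1 + 8x_2:
  (-62/41, -200/41) → P = -1290/41
  (-99/50, -142/25) → P = -1777/50
  (-16/15, -143/30) → P = -164/5

The binding constraints are -12x_1 + 7x_2 = -16 and 10x_1 - 10x_2 = 37.
Solving simultaneously gives x_1 = -99/50, x_2 = -142/25.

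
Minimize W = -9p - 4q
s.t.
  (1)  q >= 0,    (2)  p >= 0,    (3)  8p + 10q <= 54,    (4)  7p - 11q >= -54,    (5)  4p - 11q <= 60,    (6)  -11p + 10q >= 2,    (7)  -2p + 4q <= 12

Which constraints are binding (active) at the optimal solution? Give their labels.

(3) and (6)

Extreme points and W = -9p - 4q:
  (0, 1/5) → W = -4/5
  (0, 3) → W = -12
  (52/19, 61/19) → W = -712/19
  (24/13, 51/13) → W = -420/13

The minimum is at (52/19, 61/19). Substituting into each constraint, equality holds for (3) and (6); the remaining constraints have slack.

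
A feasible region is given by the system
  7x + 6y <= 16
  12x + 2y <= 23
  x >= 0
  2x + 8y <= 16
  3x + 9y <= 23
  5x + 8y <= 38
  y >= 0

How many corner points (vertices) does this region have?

5

Intersecting each pair of boundary lines and keeping only the points that satisfy every inequality leaves:
  (53/29, 31/58)
  (8/11, 20/11)
  (23/12, 0)
  (0, 2)
  (0, 0)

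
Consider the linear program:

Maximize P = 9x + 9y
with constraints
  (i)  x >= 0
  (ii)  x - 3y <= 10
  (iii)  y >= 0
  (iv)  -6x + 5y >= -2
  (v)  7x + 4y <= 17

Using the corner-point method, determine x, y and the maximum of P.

Extreme points and P = 9x + 9y:
  (0, 0) → P = 0
  (0, 17/4) → P = 153/4
  (1/3, 0) → P = 3
  (93/59, 88/59) → P = 1629/59

x = 0, y = 17/4, maximum P = 153/4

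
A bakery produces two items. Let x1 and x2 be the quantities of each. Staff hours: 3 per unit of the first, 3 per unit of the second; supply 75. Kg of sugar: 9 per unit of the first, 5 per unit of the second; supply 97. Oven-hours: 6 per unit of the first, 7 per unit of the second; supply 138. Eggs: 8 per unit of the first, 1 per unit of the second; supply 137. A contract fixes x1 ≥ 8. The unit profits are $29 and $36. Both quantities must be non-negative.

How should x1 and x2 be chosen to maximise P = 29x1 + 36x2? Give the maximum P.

x1 = 8, x2 = 5, maximum P = 412

Corner points and P = 29x1 + 36x2:
  (97/9, 0) → P = 2813/9
  (8, 0) → P = 232
  (8, 5) → P = 412

The optimum lies where 9x1 + 5x2 = 97 and x1 = 8.
Solving simultaneously gives x1 = 8, x2 = 5.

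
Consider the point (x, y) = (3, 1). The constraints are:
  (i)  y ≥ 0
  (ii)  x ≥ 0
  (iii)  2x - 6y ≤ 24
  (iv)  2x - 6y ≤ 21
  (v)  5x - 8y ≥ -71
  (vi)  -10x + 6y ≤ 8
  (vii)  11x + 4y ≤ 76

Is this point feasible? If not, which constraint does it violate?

feasible

(i): 1 ≥ 0 ✓
(ii): 3 ≥ 0 ✓
(iii): 0 ≤ 24 ✓
(iv): 0 ≤ 21 ✓
(v): 7 ≥ -71 ✓
(vi): -24 ≤ 8 ✓
(vii): 37 ≤ 76 ✓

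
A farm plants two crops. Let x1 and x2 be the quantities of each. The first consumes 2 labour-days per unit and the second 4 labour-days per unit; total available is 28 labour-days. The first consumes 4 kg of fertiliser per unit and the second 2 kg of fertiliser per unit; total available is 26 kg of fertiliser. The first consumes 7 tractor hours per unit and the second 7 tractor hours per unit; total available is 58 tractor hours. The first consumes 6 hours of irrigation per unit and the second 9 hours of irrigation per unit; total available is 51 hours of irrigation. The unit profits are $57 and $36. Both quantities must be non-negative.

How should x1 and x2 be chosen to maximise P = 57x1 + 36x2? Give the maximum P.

x1 = 11/2, x2 = 2, maximum P = 771/2

Feasible corners and P = 57x1 + 36x2:
  (0, 0) → P = 0
  (0, 17/3) → P = 204
  (13/2, 0) → P = 741/2
  (11/2, 2) → P = 771/2

The optimum lies where 4x1 + 2x2 = 26 and 6x1 + 9x2 = 51.
Solving simultaneously gives x1 = 11/2, x2 = 2.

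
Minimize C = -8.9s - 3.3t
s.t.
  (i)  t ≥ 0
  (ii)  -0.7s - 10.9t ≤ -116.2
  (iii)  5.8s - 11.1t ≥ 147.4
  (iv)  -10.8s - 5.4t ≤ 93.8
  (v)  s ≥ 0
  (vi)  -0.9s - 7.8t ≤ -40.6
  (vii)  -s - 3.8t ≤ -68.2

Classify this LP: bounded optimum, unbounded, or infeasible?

unbounded

From the feasible point (166, 0), moving in the direction (11.1, 5.8) keeps every constraint satisfied while C decreases without bound.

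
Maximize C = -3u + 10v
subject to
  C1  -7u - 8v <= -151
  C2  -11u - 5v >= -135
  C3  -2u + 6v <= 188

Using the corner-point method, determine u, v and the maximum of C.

u = -65/38, v = 1169/38, maximum C = 11885/38

Feasible corners and C = -3u + 10v:
  (325/53, 716/53) → C = 6185/53
  (-299/29, 809/29) → C = 8987/29
  (-65/38, 1169/38) → C = 11885/38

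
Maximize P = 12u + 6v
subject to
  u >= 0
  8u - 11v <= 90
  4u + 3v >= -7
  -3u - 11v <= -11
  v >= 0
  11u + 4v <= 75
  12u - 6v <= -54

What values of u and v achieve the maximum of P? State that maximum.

Vertices and P = 12u + 6v:
  (0, 75/4) → P = 225/2
  (0, 9) → P = 54
  (39/19, 249/19) → P = 1962/19

u = 0, v = 75/4, maximum P = 225/2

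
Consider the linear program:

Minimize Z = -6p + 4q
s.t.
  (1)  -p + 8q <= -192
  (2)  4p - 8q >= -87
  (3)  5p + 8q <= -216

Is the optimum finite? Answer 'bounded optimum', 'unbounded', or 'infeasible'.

From the feasible point (-93, -285/8), moving in the direction (8, -5) keeps every constraint satisfied while Z decreases without bound.

unbounded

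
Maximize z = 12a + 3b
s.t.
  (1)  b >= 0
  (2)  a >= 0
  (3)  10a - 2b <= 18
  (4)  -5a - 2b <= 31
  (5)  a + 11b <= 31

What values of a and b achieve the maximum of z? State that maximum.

Extreme points and z = 12a + 3b:
  (0, 0) → z = 0
  (9/5, 0) → z = 108/5
  (0, 31/11) → z = 93/11
  (65/28, 73/28) → z = 999/28

At the optimal vertex, 10a - 2b = 18 and a + 11b = 31.
Solving simultaneously gives a = 65/28, b = 73/28.

a = 65/28, b = 73/28, maximum z = 999/28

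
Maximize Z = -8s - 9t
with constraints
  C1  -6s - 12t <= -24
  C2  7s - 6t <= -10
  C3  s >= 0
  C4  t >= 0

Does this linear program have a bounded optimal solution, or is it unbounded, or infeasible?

bounded optimum

Extreme points and Z = -8s - 9t:
  (1/5, 19/10) → Z = -187/10
  (0, 2) → Z = -18
The feasible region has finitely many vertices and no improving ray; the maximum is -18 at (0, 2).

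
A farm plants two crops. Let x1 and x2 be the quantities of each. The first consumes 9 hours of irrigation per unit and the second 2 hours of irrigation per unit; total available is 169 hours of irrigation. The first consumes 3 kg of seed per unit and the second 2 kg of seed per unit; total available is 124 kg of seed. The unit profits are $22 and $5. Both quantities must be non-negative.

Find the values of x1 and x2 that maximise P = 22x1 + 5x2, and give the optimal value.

x1 = 15/2, x2 = 203/4, maximum P = 1675/4

Corner points and P = 22x1 + 5x2:
  (0, 0) → P = 0
  (0, 62) → P = 310
  (169/9, 0) → P = 3718/9
  (15/2, 203/4) → P = 1675/4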